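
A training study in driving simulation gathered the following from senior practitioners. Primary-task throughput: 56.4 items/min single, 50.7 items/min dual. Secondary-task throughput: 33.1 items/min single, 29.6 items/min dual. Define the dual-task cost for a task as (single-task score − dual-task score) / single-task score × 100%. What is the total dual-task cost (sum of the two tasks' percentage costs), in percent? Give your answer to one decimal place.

Primary cost = (56.4 − 50.7) / 56.4 × 100% = 10.1064%.
Secondary cost = (33.1 − 29.6) / 33.1 × 100% = 10.5740%.
Total = 10.1064% + 10.5740% = 20.6804% ≈ 20.7%.

20.7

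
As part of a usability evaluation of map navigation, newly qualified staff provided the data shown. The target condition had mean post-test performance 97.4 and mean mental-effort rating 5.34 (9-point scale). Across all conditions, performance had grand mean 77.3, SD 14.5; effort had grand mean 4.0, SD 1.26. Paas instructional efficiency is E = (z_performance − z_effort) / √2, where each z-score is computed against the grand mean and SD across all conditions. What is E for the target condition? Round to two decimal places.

0.23

z_performance = (97.4 − 77.3) / 14.5 = 20.1000 / 14.5 = 1.3862.
z_effort = (5.34 − 4.0) / 1.26 = 1.3400 / 1.26 = 1.0635.
z_P − z_E = 1.3862 − 1.0635 = 0.3227.
E = 0.3227 / √2 = 0.3227 / 1.41421 = 0.2282 ≈ 0.23.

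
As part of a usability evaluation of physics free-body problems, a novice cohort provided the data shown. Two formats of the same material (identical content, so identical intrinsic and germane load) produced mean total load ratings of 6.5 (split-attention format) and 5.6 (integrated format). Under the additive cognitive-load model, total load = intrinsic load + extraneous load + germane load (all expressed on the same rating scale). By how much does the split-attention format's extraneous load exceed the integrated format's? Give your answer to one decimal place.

Intrinsic and germane load are equal across formats, so the difference in total load equals the difference in extraneous load.
Extraneous-load difference = 6.5 − 5.6 = 0.9.

0.9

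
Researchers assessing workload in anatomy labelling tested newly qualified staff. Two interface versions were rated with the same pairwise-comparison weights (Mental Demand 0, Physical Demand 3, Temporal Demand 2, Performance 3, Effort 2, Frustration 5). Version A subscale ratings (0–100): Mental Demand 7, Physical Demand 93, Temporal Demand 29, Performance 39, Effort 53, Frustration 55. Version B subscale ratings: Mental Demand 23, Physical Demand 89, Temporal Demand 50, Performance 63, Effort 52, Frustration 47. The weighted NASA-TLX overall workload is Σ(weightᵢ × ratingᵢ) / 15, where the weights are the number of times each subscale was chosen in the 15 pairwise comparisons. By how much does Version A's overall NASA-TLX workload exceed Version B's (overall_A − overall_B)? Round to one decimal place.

-4.0

Version A weighted sum = 0·7 + 3·93 + 2·29 + 3·39 + 2·53 + 5·55 = 0 + 279 + 58 + 117 + 106 + 275 = 835; overall_A = 835/15 = 55.6667.
Version B weighted sum = 0·23 + 3·89 + 2·50 + 3·63 + 2·52 + 5·47 = 0 + 267 + 100 + 189 + 104 + 235 = 895; overall_B = 895/15 = 59.6667.
Difference = 55.6667 − 59.6667 = -4.0000 ≈ -4.0.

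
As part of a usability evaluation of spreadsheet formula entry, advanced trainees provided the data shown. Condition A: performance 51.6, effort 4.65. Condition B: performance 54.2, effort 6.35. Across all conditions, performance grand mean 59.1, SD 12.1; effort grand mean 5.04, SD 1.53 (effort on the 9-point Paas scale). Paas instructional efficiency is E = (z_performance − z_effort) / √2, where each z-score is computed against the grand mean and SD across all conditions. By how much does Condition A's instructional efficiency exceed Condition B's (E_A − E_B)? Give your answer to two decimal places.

Condition A: z_P = (51.6 − 59.1)/12.1 = -0.6198; z_E = (4.65 − 5.04)/1.53 = -0.2549; E_A = (-0.6198 − (-0.2549))/√2 = -0.2580.
Condition B: z_P = (54.2 − 59.1)/12.1 = -0.4050; z_E = (6.35 − 5.04)/1.53 = 0.8562; E_B = (-0.4050 − 0.8562)/√2 = -0.8918.
E_A − E_B = -0.2580 − (-0.8918) = 0.6338 ≈ 0.63.

0.63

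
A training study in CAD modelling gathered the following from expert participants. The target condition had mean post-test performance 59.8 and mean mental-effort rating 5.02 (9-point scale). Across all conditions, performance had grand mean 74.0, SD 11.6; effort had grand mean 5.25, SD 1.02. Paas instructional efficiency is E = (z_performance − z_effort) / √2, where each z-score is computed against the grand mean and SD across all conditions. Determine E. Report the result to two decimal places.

z_performance = (59.8 − 74.0) / 11.6 = -14.2000 / 11.6 = -1.2241.
z_effort = (5.02 − 5.25) / 1.02 = -0.2300 / 1.02 = -0.2255.
z_P − z_E = -1.2241 − (-0.2255) = -0.9986.
E = -0.9986 / √2 = -0.9986 / 1.41421 = -0.7061 ≈ -0.71.

-0.71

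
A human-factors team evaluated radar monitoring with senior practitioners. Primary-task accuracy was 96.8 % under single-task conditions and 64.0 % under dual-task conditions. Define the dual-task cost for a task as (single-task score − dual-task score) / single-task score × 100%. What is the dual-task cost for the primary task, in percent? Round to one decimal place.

33.9

Cost = (96.8 − 64.0) / 96.8 × 100%
     = 32.8000 / 96.8 × 100% = 33.8843%.
≈ 33.9%.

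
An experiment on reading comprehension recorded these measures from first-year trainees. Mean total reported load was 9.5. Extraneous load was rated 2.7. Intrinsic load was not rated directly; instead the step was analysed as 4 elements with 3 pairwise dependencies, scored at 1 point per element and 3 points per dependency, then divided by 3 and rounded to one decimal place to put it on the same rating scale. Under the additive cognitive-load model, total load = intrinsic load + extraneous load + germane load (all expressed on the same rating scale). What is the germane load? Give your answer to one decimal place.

Intrinsic (element-interactivity): (4 × 1 + 3 × 3) / 3 = 13 / 3 = 4.3333 → 4.3.
germane load = total − intrinsic − extraneous
             = 9.5 − 4.3 − 2.7 = 2.5.

2.5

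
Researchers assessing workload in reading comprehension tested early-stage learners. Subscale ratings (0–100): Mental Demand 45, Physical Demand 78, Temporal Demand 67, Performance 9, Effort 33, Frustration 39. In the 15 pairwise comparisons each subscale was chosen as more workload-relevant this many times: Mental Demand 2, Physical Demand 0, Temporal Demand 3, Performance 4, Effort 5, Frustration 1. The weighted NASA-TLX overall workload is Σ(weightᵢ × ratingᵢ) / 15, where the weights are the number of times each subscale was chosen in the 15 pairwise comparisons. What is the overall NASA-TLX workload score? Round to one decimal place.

The tallies are the weights (they sum to 15).
Weighted sum = 2·45 + 0·78 + 3·67 + 4·9 + 5·33 + 1·39
            = 90 + 0 + 201 + 36 + 165 + 39 = 531.
Overall workload = 531 / 15 = 35.4000 ≈ 35.4.

35.4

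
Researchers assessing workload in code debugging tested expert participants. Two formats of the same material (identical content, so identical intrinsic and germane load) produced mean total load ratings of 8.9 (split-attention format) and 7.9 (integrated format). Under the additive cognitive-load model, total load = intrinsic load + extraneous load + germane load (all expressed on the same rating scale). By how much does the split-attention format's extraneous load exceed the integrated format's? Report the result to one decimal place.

Intrinsic and germane load are equal across formats, so the difference in total load equals the difference in extraneous load.
Extraneous-load difference = 8.9 − 7.9 = 1.0.

1.0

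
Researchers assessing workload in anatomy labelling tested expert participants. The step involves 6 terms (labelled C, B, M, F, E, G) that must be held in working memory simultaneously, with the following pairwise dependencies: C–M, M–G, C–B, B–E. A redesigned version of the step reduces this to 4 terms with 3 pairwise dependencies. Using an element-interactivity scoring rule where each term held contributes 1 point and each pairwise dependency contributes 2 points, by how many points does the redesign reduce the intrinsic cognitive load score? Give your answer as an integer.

Original: 6 × 1 + 4 × 2 = 6 + 8 = 14.
Redesigned: 4 × 1 + 3 × 2 = 4 + 6 = 10.
Reduction = 14 − 10 = 4.

4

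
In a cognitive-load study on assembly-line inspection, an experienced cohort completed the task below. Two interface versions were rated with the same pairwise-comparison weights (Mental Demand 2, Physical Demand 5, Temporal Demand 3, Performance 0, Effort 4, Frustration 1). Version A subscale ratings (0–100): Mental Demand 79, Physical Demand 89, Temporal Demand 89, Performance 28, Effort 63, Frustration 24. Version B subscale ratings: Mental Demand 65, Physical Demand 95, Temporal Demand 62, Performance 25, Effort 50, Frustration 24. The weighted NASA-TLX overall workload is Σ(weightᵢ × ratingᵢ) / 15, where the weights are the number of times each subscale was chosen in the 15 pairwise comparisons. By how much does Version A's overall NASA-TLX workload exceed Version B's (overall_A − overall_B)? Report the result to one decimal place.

8.7

Version A weighted sum = 2·79 + 5·89 + 3·89 + 0·28 + 4·63 + 1·24 = 158 + 445 + 267 + 0 + 252 + 24 = 1146; overall_A = 1146/15 = 76.4000.
Version B weighted sum = 2·65 + 5·95 + 3·62 + 0·25 + 4·50 + 1·24 = 130 + 475 + 186 + 0 + 200 + 24 = 1015; overall_B = 1015/15 = 67.6667.
Difference = 76.4000 − 67.6667 = 8.7333 ≈ 8.7.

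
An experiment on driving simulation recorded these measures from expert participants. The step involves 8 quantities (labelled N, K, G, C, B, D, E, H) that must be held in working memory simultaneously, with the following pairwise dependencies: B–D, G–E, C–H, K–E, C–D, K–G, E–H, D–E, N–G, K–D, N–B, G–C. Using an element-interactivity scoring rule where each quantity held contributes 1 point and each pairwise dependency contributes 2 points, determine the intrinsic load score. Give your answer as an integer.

32

Count of quantities held simultaneously: 8.
Count of pairwise dependencies listed: 12.
Element contribution: 8 × 1 = 8.
Interaction contribution: 12 × 2 = 24.
Intrinsic load = 8 + 24 = 32.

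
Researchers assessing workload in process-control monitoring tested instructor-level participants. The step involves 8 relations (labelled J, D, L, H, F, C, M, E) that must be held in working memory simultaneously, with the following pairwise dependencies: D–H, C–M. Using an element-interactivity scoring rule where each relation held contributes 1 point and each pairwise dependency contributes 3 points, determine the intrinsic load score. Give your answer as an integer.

14

Count of relations held simultaneously: 8.
Count of pairwise dependencies listed: 2.
Element contribution: 8 × 1 = 8.
Interaction contribution: 2 × 3 = 6.
Intrinsic load = 8 + 6 = 14.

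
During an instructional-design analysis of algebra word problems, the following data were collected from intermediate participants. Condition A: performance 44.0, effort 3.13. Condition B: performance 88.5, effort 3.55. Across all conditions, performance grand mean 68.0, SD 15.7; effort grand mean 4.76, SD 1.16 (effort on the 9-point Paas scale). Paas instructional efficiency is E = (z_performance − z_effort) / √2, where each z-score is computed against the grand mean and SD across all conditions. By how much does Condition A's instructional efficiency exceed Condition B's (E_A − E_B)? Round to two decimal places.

Condition A: z_P = (44.0 − 68.0)/15.7 = -1.5287; z_E = (3.13 − 4.76)/1.16 = -1.4052; E_A = (-1.5287 − (-1.4052))/√2 = -0.0873.
Condition B: z_P = (88.5 − 68.0)/15.7 = 1.3057; z_E = (3.55 − 4.76)/1.16 = -1.0431; E_B = (1.3057 − (-1.0431))/√2 = 1.6609.
E_A − E_B = -0.0873 − 1.6609 = -1.7482 ≈ -1.75.

-1.75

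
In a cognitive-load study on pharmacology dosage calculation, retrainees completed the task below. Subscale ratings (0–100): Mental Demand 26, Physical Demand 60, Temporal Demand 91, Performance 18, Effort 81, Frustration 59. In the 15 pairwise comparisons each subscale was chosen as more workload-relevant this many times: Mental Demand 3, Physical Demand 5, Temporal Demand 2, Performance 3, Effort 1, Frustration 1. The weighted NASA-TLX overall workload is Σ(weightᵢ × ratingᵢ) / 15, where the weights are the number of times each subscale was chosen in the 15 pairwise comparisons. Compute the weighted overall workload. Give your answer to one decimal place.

50.3

The tallies are the weights (they sum to 15).
Weighted sum = 3·26 + 5·60 + 2·91 + 3·18 + 1·81 + 1·59
            = 78 + 300 + 182 + 54 + 81 + 59 = 754.
Overall workload = 754 / 15 = 50.2667 ≈ 50.3.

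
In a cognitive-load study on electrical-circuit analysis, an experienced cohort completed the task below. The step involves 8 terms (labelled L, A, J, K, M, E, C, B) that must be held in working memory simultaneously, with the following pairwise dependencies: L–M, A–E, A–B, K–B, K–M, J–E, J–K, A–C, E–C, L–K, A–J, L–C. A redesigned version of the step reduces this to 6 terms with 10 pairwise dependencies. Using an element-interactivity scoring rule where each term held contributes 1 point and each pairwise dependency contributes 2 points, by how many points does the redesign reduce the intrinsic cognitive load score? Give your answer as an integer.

Original: 8 × 1 + 12 × 2 = 8 + 24 = 32.
Redesigned: 6 × 1 + 10 × 2 = 6 + 20 = 26.
Reduction = 32 − 26 = 6.

6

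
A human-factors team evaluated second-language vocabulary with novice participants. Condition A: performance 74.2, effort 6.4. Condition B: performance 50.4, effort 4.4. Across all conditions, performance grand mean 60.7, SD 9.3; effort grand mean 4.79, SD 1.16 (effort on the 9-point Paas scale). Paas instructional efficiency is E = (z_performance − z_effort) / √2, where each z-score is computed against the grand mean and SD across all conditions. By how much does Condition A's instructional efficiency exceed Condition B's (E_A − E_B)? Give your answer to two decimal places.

Condition A: z_P = (74.2 − 60.7)/9.3 = 1.4516; z_E = (6.4 − 4.79)/1.16 = 1.3879; E_A = (1.4516 − 1.3879)/√2 = 0.0450.
Condition B: z_P = (50.4 − 60.7)/9.3 = -1.1075; z_E = (4.4 − 4.79)/1.16 = -0.3362; E_B = (-1.1075 − (-0.3362))/√2 = -0.5454.
E_A − E_B = 0.0450 − (-0.5454) = 0.5904 ≈ 0.59.

0.59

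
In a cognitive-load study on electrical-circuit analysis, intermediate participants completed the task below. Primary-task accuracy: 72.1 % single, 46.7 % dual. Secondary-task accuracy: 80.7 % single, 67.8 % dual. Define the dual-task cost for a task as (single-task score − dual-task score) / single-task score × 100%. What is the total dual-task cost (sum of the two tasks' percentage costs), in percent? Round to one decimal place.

Primary cost = (72.1 − 46.7) / 72.1 × 100% = 35.2288%.
Secondary cost = (80.7 − 67.8) / 80.7 × 100% = 15.9851%.
Total = 35.2288% + 15.9851% = 51.2139% ≈ 51.2%.

51.2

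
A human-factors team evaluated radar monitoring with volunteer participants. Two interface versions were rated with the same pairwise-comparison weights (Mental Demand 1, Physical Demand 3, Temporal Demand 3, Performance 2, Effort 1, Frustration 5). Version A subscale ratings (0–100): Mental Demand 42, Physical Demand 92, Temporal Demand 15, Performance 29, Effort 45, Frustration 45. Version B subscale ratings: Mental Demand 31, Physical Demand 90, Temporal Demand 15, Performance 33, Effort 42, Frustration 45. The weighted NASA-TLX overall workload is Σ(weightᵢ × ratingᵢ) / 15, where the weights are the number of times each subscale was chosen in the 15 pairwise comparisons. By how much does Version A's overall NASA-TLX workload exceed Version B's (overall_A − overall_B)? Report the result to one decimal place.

0.8

Version A weighted sum = 1·42 + 3·92 + 3·15 + 2·29 + 1·45 + 5·45 = 42 + 276 + 45 + 58 + 45 + 225 = 691; overall_A = 691/15 = 46.0667.
Version B weighted sum = 1·31 + 3·90 + 3·15 + 2·33 + 1·42 + 5·45 = 31 + 270 + 45 + 66 + 42 + 225 = 679; overall_B = 679/15 = 45.2667.
Difference = 46.0667 − 45.2667 = 0.8000 ≈ 0.8.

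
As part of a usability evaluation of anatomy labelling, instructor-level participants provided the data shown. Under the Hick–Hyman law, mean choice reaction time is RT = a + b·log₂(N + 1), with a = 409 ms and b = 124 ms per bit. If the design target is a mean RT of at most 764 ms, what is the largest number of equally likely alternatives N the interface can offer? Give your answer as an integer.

Set 409 + 124·log₂(N + 1) ≤ 764.
log₂(N + 1) ≤ (764 − 409) / 124 = 2.8629.
N + 1 ≤ 2^2.8629 = 7.2748.
N ≤ 6.2748, so the largest integer N is 6.

6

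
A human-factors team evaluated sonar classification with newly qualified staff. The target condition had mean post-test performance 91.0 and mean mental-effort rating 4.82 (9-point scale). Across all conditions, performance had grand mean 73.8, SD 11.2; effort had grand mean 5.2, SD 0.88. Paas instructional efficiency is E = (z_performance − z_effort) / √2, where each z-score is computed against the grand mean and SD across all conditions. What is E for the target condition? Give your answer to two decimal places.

z_performance = (91.0 − 73.8) / 11.2 = 17.2000 / 11.2 = 1.5357.
z_effort = (4.82 − 5.2) / 0.88 = -0.3800 / 0.88 = -0.4318.
z_P − z_E = 1.5357 − (-0.4318) = 1.9675.
E = 1.9675 / √2 = 1.9675 / 1.41421 = 1.3912 ≈ 1.39.

1.39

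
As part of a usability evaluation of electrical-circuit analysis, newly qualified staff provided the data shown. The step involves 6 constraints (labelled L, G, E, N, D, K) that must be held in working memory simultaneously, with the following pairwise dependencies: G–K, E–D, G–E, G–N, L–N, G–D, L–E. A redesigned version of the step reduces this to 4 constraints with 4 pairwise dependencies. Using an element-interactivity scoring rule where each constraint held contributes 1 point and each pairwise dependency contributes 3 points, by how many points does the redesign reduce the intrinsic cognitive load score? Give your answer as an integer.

11

Original: 6 × 1 + 7 × 3 = 6 + 21 = 27.
Redesigned: 4 × 1 + 4 × 3 = 4 + 12 = 16.
Reduction = 27 − 16 = 11.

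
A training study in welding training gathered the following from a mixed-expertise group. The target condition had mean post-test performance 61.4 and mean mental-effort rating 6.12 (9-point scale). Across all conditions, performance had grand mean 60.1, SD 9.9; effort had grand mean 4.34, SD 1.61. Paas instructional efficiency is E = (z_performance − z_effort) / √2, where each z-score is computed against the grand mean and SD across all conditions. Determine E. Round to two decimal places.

-0.69

z_performance = (61.4 − 60.1) / 9.9 = 1.3000 / 9.9 = 0.1313.
z_effort = (6.12 − 4.34) / 1.61 = 1.7800 / 1.61 = 1.1056.
z_P − z_E = 0.1313 − 1.1056 = -0.9743.
E = -0.9743 / √2 = -0.9743 / 1.41421 = -0.6889 ≈ -0.69.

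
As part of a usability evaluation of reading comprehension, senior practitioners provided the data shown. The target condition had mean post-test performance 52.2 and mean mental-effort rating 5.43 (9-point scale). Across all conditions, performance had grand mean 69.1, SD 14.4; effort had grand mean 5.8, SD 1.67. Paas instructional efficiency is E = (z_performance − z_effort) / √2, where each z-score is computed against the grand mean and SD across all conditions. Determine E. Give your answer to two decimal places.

-0.67

z_performance = (52.2 − 69.1) / 14.4 = -16.9000 / 14.4 = -1.1736.
z_effort = (5.43 − 5.8) / 1.67 = -0.3700 / 1.67 = -0.2216.
z_P − z_E = -1.1736 − (-0.2216) = -0.9520.
E = -0.9520 / √2 = -0.9520 / 1.41421 = -0.6732 ≈ -0.67.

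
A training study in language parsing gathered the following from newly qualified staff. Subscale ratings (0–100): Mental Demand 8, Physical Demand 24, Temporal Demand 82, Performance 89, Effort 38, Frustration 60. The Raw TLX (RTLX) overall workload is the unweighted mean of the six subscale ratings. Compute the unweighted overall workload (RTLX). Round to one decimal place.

Sum of ratings = 8 + 24 + 82 + 89 + 38 + 60 = 301.
RTLX = 301 / 6 = 50.1667 ≈ 50.2.

50.2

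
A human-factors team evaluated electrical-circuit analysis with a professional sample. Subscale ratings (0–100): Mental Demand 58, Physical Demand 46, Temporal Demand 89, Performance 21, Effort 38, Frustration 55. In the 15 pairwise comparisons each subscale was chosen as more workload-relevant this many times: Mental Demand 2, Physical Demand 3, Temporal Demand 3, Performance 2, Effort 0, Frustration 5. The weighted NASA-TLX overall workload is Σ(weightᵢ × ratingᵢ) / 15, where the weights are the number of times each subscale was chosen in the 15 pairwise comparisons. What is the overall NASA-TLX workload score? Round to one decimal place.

55.9

The tallies are the weights (they sum to 15).
Weighted sum = 2·58 + 3·46 + 3·89 + 2·21 + 0·38 + 5·55
            = 116 + 138 + 267 + 42 + 0 + 275 = 838.
Overall workload = 838 / 15 = 55.8667 ≈ 55.9.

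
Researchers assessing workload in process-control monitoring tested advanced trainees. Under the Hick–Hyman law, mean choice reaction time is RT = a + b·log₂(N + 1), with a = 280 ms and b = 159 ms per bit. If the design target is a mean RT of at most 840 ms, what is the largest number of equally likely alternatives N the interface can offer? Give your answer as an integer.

Set 280 + 159·log₂(N + 1) ≤ 840.
log₂(N + 1) ≤ (840 − 280) / 159 = 3.5220.
N + 1 ≤ 2^3.5220 = 11.4876.
N ≤ 10.4876, so the largest integer N is 10.

10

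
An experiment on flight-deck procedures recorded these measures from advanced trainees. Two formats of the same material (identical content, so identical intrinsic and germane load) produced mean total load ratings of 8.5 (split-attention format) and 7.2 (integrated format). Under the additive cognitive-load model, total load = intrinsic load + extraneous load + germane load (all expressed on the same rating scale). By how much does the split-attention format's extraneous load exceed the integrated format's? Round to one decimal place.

1.3

Intrinsic and germane load are equal across formats, so the difference in total load equals the difference in extraneous load.
Extraneous-load difference = 8.5 − 7.2 = 1.3.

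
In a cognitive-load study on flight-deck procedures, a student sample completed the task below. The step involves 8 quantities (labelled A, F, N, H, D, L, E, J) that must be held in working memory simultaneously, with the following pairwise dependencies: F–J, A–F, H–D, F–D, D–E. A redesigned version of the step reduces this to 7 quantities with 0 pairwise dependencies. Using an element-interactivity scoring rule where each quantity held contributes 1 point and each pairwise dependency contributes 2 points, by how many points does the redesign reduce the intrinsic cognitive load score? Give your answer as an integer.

Original: 8 × 1 + 5 × 2 = 8 + 10 = 18.
Redesigned: 7 × 1 + 0 × 2 = 7 + 0 = 7.
Reduction = 18 − 7 = 11.

11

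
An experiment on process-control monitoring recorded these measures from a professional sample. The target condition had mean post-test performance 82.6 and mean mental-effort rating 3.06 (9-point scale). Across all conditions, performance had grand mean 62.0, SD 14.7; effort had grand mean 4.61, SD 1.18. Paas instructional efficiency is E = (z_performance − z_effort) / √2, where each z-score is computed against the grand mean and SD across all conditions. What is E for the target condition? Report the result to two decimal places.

z_performance = (82.6 − 62.0) / 14.7 = 20.6000 / 14.7 = 1.4014.
z_effort = (3.06 − 4.61) / 1.18 = -1.5500 / 1.18 = -1.3136.
z_P − z_E = 1.4014 − (-1.3136) = 2.7150.
E = 2.7150 / √2 = 2.7150 / 1.41421 = 1.9198 ≈ 1.92.

1.92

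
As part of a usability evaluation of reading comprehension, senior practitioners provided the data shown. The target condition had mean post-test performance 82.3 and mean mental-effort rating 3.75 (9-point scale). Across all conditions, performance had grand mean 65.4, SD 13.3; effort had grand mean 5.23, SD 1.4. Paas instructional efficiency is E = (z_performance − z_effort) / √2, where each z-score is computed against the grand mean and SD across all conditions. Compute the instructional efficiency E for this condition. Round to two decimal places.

1.65

z_performance = (82.3 − 65.4) / 13.3 = 16.9000 / 13.3 = 1.2707.
z_effort = (3.75 − 5.23) / 1.4 = -1.4800 / 1.4 = -1.0571.
z_P − z_E = 1.2707 − (-1.0571) = 2.3278.
E = 2.3278 / √2 = 2.3278 / 1.41421 = 1.6460 ≈ 1.65.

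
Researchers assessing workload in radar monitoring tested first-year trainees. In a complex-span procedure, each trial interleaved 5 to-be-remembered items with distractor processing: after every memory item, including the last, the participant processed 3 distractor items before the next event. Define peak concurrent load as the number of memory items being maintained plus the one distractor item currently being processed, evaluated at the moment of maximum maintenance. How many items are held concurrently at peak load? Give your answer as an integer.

6

Maintenance is greatest during the distractor(s) after memory item 5: all 5 memory items are being held.
One distractor item is concurrently being processed.
Peak concurrent load = 5 + 1 = 6 items.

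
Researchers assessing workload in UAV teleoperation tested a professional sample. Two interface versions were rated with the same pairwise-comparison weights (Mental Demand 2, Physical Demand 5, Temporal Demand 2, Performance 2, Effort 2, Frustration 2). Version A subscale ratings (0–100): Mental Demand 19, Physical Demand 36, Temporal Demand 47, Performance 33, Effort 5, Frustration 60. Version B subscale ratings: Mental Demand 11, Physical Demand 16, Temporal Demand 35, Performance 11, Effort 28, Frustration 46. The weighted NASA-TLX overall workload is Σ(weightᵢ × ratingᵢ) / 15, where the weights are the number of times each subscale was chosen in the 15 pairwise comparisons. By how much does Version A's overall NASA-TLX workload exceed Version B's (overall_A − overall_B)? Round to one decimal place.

11.1

Version A weighted sum = 2·19 + 5·36 + 2·47 + 2·33 + 2·5 + 2·60 = 38 + 180 + 94 + 66 + 10 + 120 = 508; overall_A = 508/15 = 33.8667.
Version B weighted sum = 2·11 + 5·16 + 2·35 + 2·11 + 2·28 + 2·46 = 22 + 80 + 70 + 22 + 56 + 92 = 342; overall_B = 342/15 = 22.8000.
Difference = 33.8667 − 22.8000 = 11.0667 ≈ 11.1.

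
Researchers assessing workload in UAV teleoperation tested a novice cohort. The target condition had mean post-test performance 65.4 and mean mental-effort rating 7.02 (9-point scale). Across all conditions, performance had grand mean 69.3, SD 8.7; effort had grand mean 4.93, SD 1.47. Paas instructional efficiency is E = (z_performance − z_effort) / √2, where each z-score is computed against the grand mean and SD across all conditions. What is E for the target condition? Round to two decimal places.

-1.32

z_performance = (65.4 − 69.3) / 8.7 = -3.9000 / 8.7 = -0.4483.
z_effort = (7.02 − 4.93) / 1.47 = 2.0900 / 1.47 = 1.4218.
z_P − z_E = -0.4483 − 1.4218 = -1.8701.
E = -1.8701 / √2 = -1.8701 / 1.41421 = -1.3224 ≈ -1.32.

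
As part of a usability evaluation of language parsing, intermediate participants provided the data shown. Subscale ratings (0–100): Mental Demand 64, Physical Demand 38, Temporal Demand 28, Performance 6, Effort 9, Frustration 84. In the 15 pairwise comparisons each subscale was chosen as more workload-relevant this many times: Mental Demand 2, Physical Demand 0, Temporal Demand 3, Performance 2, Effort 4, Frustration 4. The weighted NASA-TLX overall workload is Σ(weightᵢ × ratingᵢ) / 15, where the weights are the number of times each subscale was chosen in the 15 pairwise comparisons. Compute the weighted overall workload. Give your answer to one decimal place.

The tallies are the weights (they sum to 15).
Weighted sum = 2·64 + 0·38 + 3·28 + 2·6 + 4·9 + 4·84
            = 128 + 0 + 84 + 12 + 36 + 336 = 596.
Overall workload = 596 / 15 = 39.7333 ≈ 39.7.

39.7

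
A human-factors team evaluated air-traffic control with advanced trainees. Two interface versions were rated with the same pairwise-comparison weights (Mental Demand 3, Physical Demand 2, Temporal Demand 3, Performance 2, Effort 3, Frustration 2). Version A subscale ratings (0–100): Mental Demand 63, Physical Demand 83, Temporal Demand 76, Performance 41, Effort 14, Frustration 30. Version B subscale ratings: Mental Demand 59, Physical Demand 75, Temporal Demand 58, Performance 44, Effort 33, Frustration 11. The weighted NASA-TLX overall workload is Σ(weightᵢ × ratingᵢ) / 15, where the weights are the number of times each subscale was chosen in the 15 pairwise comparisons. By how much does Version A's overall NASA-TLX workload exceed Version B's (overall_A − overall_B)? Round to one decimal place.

Version A weighted sum = 3·63 + 2·83 + 3·76 + 2·41 + 3·14 + 2·30 = 189 + 166 + 228 + 82 + 42 + 60 = 767; overall_A = 767/15 = 51.1333.
Version B weighted sum = 3·59 + 2·75 + 3·58 + 2·44 + 3·33 + 2·11 = 177 + 150 + 174 + 88 + 99 + 22 = 710; overall_B = 710/15 = 47.3333.
Difference = 51.1333 − 47.3333 = 3.8000 ≈ 3.8.

3.8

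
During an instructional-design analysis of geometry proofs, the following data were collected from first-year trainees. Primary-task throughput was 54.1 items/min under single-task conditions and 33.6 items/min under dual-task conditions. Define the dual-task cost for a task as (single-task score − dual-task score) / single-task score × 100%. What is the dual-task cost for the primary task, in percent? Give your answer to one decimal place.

Cost = (54.1 − 33.6) / 54.1 × 100%
     = 20.5000 / 54.1 × 100% = 37.8928%.
≈ 37.9%.

37.9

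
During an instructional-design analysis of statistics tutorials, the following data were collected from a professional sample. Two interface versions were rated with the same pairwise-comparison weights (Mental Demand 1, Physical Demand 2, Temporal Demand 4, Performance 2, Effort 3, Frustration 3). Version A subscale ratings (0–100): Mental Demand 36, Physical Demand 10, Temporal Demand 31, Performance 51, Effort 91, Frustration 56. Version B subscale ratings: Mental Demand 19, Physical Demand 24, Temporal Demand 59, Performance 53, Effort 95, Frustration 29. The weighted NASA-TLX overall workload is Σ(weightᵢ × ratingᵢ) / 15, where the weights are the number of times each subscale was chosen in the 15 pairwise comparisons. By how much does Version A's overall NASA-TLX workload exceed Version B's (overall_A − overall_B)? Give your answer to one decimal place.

-3.9

Version A weighted sum = 1·36 + 2·10 + 4·31 + 2·51 + 3·91 + 3·56 = 36 + 20 + 124 + 102 + 273 + 168 = 723; overall_A = 723/15 = 48.2000.
Version B weighted sum = 1·19 + 2·24 + 4·59 + 2·53 + 3·95 + 3·29 = 19 + 48 + 236 + 106 + 285 + 87 = 781; overall_B = 781/15 = 52.0667.
Difference = 48.2000 − 52.0667 = -3.8667 ≈ -3.9.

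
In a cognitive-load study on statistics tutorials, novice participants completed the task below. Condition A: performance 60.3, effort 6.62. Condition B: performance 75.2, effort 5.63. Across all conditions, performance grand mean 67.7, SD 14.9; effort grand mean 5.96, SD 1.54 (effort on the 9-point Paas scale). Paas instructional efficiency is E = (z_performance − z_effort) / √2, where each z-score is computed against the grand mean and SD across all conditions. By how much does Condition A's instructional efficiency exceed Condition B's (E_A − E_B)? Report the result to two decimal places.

Condition A: z_P = (60.3 − 67.7)/14.9 = -0.4966; z_E = (6.62 − 5.96)/1.54 = 0.4286; E_A = (-0.4966 − 0.4286)/√2 = -0.6542.
Condition B: z_P = (75.2 − 67.7)/14.9 = 0.5034; z_E = (5.63 − 5.96)/1.54 = -0.2143; E_B = (0.5034 − (-0.2143))/√2 = 0.5075.
E_A − E_B = -0.6542 − 0.5075 = -1.1617 ≈ -1.16.

-1.16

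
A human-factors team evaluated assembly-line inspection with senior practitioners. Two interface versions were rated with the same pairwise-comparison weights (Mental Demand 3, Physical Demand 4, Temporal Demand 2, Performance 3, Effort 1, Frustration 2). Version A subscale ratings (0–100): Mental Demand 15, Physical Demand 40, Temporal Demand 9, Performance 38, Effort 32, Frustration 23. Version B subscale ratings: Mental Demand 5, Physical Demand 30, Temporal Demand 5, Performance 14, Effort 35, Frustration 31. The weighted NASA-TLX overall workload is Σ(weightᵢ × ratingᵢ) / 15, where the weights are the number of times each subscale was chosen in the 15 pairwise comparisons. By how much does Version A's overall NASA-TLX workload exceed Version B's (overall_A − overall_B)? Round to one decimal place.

Version A weighted sum = 3·15 + 4·40 + 2·9 + 3·38 + 1·32 + 2·23 = 45 + 160 + 18 + 114 + 32 + 46 = 415; overall_A = 415/15 = 27.6667.
Version B weighted sum = 3·5 + 4·30 + 2·5 + 3·14 + 1·35 + 2·31 = 15 + 120 + 10 + 42 + 35 + 62 = 284; overall_B = 284/15 = 18.9333.
Difference = 27.6667 − 18.9333 = 8.7334 ≈ 8.7.

8.7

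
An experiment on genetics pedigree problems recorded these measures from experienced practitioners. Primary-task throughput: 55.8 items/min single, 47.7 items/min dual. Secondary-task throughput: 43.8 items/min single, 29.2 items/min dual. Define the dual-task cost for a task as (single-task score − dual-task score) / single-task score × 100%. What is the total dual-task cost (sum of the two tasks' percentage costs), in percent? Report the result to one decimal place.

Primary cost = (55.8 − 47.7) / 55.8 × 100% = 14.5161%.
Secondary cost = (43.8 − 29.2) / 43.8 × 100% = 33.3333%.
Total = 14.5161% + 33.3333% = 47.8494% ≈ 47.8%.

47.8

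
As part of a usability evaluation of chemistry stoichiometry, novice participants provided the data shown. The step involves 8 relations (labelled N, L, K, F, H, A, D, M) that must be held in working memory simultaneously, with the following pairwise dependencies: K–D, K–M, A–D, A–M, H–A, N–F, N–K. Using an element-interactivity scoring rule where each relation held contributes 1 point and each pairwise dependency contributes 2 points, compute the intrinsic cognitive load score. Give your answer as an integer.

Count of relations held simultaneously: 8.
Count of pairwise dependencies listed: 7.
Element contribution: 8 × 1 = 8.
Interaction contribution: 7 × 2 = 14.
Intrinsic load = 8 + 14 = 22.

22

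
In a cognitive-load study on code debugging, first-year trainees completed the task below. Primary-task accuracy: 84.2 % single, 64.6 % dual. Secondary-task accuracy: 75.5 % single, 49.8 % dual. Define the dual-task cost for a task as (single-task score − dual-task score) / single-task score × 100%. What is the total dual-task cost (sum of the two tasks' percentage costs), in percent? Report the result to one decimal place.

57.3

Primary cost = (84.2 − 64.6) / 84.2 × 100% = 23.2779%.
Secondary cost = (75.5 − 49.8) / 75.5 × 100% = 34.0397%.
Total = 23.2779% + 34.0397% = 57.3176% ≈ 57.3%.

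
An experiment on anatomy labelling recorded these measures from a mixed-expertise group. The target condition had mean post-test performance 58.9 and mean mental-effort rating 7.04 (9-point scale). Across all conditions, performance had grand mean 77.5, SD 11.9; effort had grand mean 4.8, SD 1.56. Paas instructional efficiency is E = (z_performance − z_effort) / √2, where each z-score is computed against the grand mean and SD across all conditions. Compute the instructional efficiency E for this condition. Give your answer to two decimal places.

z_performance = (58.9 − 77.5) / 11.9 = -18.6000 / 11.9 = -1.5630.
z_effort = (7.04 − 4.8) / 1.56 = 2.2400 / 1.56 = 1.4359.
z_P − z_E = -1.5630 − 1.4359 = -2.9989.
E = -2.9989 / √2 = -2.9989 / 1.41421 = -2.1205 ≈ -2.12.

-2.12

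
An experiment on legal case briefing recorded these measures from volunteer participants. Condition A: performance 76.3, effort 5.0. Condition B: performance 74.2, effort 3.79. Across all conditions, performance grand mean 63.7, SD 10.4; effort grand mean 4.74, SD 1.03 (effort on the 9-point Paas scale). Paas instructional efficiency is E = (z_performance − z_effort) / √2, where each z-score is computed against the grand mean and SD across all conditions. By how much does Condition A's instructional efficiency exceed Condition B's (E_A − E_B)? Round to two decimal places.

Condition A: z_P = (76.3 − 63.7)/10.4 = 1.2115; z_E = (5.0 − 4.74)/1.03 = 0.2524; E_A = (1.2115 − 0.2524)/√2 = 0.6782.
Condition B: z_P = (74.2 − 63.7)/10.4 = 1.0096; z_E = (3.79 − 4.74)/1.03 = -0.9223; E_B = (1.0096 − (-0.9223))/√2 = 1.3661.
E_A − E_B = 0.6782 − 1.3661 = -0.6879 ≈ -0.69.

-0.69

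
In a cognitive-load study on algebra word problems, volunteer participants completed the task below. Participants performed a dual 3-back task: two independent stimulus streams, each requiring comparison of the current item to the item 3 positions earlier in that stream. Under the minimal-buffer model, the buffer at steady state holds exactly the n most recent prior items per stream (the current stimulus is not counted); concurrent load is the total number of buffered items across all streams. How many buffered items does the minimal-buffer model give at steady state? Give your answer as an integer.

Each stream's buffer holds its 3 most recent prior items.
Two independent streams: 2 × 3 = 6 buffered items at steady state.

6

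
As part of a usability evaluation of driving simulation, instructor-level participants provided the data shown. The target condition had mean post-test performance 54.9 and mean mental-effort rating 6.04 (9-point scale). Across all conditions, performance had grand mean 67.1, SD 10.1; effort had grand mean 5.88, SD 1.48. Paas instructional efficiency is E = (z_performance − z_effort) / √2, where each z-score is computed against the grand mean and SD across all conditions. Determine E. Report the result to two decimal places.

-0.93

z_performance = (54.9 − 67.1) / 10.1 = -12.2000 / 10.1 = -1.2079.
z_effort = (6.04 − 5.88) / 1.48 = 0.1600 / 1.48 = 0.1081.
z_P − z_E = -1.2079 − 0.1081 = -1.3160.
E = -1.3160 / √2 = -1.3160 / 1.41421 = -0.9306 ≈ -0.93.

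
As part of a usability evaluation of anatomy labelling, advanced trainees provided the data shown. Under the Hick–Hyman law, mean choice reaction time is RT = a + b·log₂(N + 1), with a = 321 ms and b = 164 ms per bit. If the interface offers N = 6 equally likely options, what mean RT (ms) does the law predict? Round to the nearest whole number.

781

log₂(6 + 1) = log₂(7) = 2.8074.
RT = 321 + 164 × 2.8074 = 321 + 460.4136 = 781.4136 ms.
≈ 781 ms.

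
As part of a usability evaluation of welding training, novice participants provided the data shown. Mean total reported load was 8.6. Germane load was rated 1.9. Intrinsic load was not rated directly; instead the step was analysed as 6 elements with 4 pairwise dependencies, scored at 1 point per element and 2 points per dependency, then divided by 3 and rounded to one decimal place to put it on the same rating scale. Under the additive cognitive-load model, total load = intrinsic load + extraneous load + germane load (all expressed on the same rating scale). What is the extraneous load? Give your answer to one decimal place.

Intrinsic (element-interactivity): (6 × 1 + 4 × 2) / 3 = 14 / 3 = 4.6667 → 4.7.
extraneous load = total − intrinsic − germane
             = 8.6 − 4.7 − 1.9 = 2.0.

2.0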